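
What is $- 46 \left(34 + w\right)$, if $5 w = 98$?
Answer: $- \frac{12328}{5} \approx -2465.6$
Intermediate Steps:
$w = \frac{98}{5}$ ($w = \frac{1}{5} \cdot 98 = \frac{98}{5} \approx 19.6$)
$- 46 \left(34 + w\right) = - 46 \left(34 + \frac{98}{5}\right) = \left(-46\right) \frac{268}{5} = - \frac{12328}{5}$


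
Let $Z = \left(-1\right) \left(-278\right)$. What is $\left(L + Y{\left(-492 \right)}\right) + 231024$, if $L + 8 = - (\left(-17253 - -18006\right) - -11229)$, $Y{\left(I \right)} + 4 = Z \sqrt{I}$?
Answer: $219030 + 556 i \sqrt{123} \approx 2.1903 \cdot 10^{5} + 6166.3 i$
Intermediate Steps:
$Z = 278$
$Y{\left(I \right)} = -4 + 278 \sqrt{I}$
$L = -11990$ ($L = -8 - \left(\left(-17253 - -18006\right) - -11229\right) = -8 - \left(\left(-17253 + 18006\right) + 11229\right) = -8 - \left(753 + 11229\right) = -8 - 11982 = -11990$)
$\left(L + Y{\left(-492 \right)}\right) + 231024 = \left(-11990 - \left(4 - 278 \sqrt{-492}\right)\right) + 231024 = \left(-11990 - \left(4 - 278 \cdot 2 i \sqrt{123}\right)\right) + 231024 = \left(-11990 - \left(4 - 556 i \sqrt{123}\right)\right) + 231024 = \left(-11994 + 556 i \sqrt{123}\right) + 231024 = 219030 + 556 i \sqrt{123}$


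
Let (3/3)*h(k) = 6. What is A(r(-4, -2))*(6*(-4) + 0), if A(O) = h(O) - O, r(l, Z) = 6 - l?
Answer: 96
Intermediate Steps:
h(k) = 6
A(O) = 6 - O
A(r(-4, -2))*(6*(-4) + 0) = (6 - (6 - 1*(-4)))*(6*(-4) + 0) = (6 - (6 + 4))*(-24 + 0) = (6 - 1*10)*(-24) = (6 - 10)*(-24) = -4*(-24) = 96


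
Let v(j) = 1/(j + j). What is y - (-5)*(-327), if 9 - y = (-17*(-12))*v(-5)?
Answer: -8028/5 ≈ -1605.6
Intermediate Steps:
v(j) = 1/(2*j)
y = 147/5 (y = 9 - (-17*(-12))*(½)/(-5) = 9 - 204*(½)*(-⅕) = 9 - 204*(-1)/10 = 9 - 1*(-102/5) = 9 + 102/5 = 147/5 ≈ 29.400)
y - (-5)*(-327) = 147/5 - (-5)*(-327) = 147/5 - 1*1635 = 147/5 - 1635 = -8028/5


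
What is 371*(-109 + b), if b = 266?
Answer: 58247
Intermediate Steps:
371*(-109 + b) = 371*(-109 + 266) = 371*157 = 58247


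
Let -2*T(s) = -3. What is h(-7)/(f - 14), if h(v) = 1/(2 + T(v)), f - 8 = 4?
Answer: -1/7 ≈ -0.14286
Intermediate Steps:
f = 12 (f = 8 + 4 = 12)
T(s) = 3/2 (T(s) = -1/2*(-3) = 3/2)
h(v) = 2/7 (h(v) = 1/(2 + 3/2) = 1/(7/2) = 2/7)
h(-7)/(f - 14) = (2/7)/(12 - 14) = (2/7)/(-2) = -1/2*2/7 = -1/7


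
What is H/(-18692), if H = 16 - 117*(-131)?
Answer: -15343/18692 ≈ -0.82083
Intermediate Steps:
H = 15343 (H = 16 + 15327 = 15343)
H/(-18692) = 15343/(-18692) = 15343*(-1/18692) = -15343/18692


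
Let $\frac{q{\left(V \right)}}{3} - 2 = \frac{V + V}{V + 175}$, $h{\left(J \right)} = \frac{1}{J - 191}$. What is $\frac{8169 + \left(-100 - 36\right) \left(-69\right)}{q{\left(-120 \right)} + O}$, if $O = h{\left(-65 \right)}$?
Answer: $- \frac{49429248}{19979} \approx -2474.1$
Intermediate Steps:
$h{\left(J \right)} = \frac{1}{-191 + J}$
$O = - \frac{1}{256}$ ($O = \frac{1}{-191 - 65} = \frac{1}{-256} = - \frac{1}{256} \approx -0.0039063$)
$q{\left(V \right)} = 6 + \frac{6 V}{175 + V}$ ($q{\left(V \right)} = 6 + 3 \frac{V + V}{V + 175} = 6 + 3 \frac{2 V}{175 + V} = 6 + \frac{6 V}{175 + V}$)
$\frac{8169 + \left(-100 - 36\right) \left(-69\right)}{q{\left(-120 \right)} + O} = \frac{8169 + \left(-100 - 36\right) \left(-69\right)}{\frac{6 \left(175 + 2 \left(-120\right)\right)}{175 - 120} - \frac{1}{256}} = \frac{8169 - -9384}{\frac{6 \left(175 - 240\right)}{55} - \frac{1}{256}} = \frac{8169 + 9384}{6 \cdot \frac{1}{55} \left(-65\right) - \frac{1}{256}} = \frac{17553}{- \frac{78}{11} - \frac{1}{256}} = \frac{17553}{- \frac{19979}{2816}} = 17553 \left(- \frac{2816}{19979}\right) = - \frac{49429248}{19979}$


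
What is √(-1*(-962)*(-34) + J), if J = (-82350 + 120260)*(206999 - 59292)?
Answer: √5599539662 ≈ 74830.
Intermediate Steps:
J = 5599572370 (J = 37910*147707 = 5599572370)
√(-1*(-962)*(-34) + J) = √(-1*(-962)*(-34) + 5599572370) = √(962*(-34) + 5599572370) = √(-32708 + 5599572370) = √5599539662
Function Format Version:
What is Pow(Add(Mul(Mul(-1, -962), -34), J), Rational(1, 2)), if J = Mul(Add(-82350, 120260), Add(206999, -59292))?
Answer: Pow(5599539662, Rational(1, 2)) ≈ 74830.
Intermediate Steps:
J = 5599572370 (J = Mul(37910, 147707) = 5599572370)
Pow(Add(Mul(Mul(-1, -962), -34), J), Rational(1, 2)) = Pow(Add(Mul(Mul(-1, -962), -34), 5599572370), Rational(1, 2)) = Pow(Add(Mul(962, -34), 5599572370), Rational(1, 2)) = Pow(Add(-32708, 5599572370), Rational(1, 2)) = Pow(5599539662, Rational(1, 2))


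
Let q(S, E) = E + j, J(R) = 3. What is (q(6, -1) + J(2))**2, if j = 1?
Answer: 9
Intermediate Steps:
q(S, E) = 1 + E (q(S, E) = E + 1 = 1 + E)
(q(6, -1) + J(2))**2 = ((1 - 1) + 3)**2 = (0 + 3)**2 = 3**2 = 9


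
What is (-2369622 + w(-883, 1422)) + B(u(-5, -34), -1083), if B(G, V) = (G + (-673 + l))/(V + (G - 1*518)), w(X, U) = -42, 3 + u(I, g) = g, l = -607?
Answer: -1293836105/546 ≈ -2.3697e+6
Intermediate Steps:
u(I, g) = -3 + g
B(G, V) = (-1280 + G)/(-518 + G + V) (B(G, V) = (G + (-673 - 607))/(V + (G - 1*518)) = (G - 1280)/(V + (G - 518)) = (-1280 + G)/(V + (-518 + G)) = (-1280 + G)/(-518 + G + V))
(-2369622 + w(-883, 1422)) + B(u(-5, -34), -1083) = (-2369622 - 42) + (-1280 + (-3 - 34))/(-518 + (-3 - 34) - 1083) = -2369664 + (-1280 - 37)/(-518 - 37 - 1083) = -2369664 - 1317/(-1638) = -2369664 - 1/1638*(-1317) = -2369664 + 439/546 = -1293836105/546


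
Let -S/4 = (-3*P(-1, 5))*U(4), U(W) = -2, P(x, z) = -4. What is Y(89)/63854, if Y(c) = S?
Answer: 48/31927 ≈ 0.0015034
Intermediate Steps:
S = 96 (S = -4*(-3*(-4))*(-2) = -48*(-2) = -4*(-24) = 96)
Y(c) = 96
Y(89)/63854 = 96/63854 = 96*(1/63854) = 48/31927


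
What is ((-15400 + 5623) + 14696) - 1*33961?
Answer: -29042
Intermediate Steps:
((-15400 + 5623) + 14696) - 1*33961 = (-9777 + 14696) - 33961 = 4919 - 33961 = -29042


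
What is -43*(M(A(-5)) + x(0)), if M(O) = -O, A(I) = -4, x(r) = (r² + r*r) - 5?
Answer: 43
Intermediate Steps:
x(r) = -5 + 2*r² (x(r) = (r² + r²) - 5 = 2*r² - 5 = -5 + 2*r²)
-43*(M(A(-5)) + x(0)) = -43*(-1*(-4) + (-5 + 2*0²)) = -43*(4 + (-5 + 2*0)) = -43*(4 + (-5 + 0)) = -43*(4 - 5) = -43*(-1) = 43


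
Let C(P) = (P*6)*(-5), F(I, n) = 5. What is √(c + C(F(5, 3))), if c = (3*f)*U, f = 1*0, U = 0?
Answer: 5*I*√6 ≈ 12.247*I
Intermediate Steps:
f = 0
C(P) = -30*P (C(P) = (6*P)*(-5) = -30*P)
c = 0 (c = (3*0)*0 = 0*0 = 0)
√(c + C(F(5, 3))) = √(0 - 30*5) = √(0 - 150) = √(-150) = 5*I*√6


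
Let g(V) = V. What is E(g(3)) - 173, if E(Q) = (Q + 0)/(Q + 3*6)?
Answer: -1210/7 ≈ -172.86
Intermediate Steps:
E(Q) = Q/(18 + Q) (E(Q) = Q/(Q + 18) = Q/(18 + Q))
E(g(3)) - 173 = 3/(18 + 3) - 173 = 3/21 - 173 = 3*(1/21) - 173 = 1/7 - 173 = -1210/7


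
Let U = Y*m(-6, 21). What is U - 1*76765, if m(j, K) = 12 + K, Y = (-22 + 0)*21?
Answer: -92011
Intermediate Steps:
Y = -462 (Y = -22*21 = -462)
U = -15246 (U = -462*(12 + 21) = -462*33 = -15246)
U - 1*76765 = -15246 - 1*76765 = -15246 - 76765 = -92011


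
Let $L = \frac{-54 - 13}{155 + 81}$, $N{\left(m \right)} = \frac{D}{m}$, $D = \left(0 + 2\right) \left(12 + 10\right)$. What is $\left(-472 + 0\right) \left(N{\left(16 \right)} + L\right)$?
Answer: $-1164$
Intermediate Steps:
$D = 44$ ($D = 2 \cdot 22 = 44$)
$N{\left(m \right)} = \frac{44}{m}$
$L = - \frac{67}{236} \approx -0.2839$
$\left(-472 + 0\right) \left(N{\left(16 \right)} + L\right) = \left(-472 + 0\right) \left(\frac{44}{16} - \frac{67}{236}\right) = - 472 \left(44 \cdot \frac{1}{16} - \frac{67}{236}\right) = - 472 \left(\frac{11}{4} - \frac{67}{236}\right) = \left(-472\right) \frac{291}{118} = -1164$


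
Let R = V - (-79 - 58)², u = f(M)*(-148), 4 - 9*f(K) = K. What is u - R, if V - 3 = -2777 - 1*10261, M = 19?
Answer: 96152/3 ≈ 32051.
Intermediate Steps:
f(K) = 4/9 - K/9
V = -13035 (V = 3 + (-2777 - 1*10261) = 3 + (-2777 - 10261) = 3 - 13038 = -13035)
u = 740/3 (u = (4/9 - ⅑*19)*(-148) = (4/9 - 19/9)*(-148) = -5/3*(-148) = 740/3 ≈ 246.67)
R = -31804 (R = -13035 - (-79 - 58)² = -13035 - 1*(-137)² = -13035 - 1*18769 = -13035 - 18769 = -31804)
u - R = 740/3 - 1*(-31804) = 740/3 + 31804 = 96152/3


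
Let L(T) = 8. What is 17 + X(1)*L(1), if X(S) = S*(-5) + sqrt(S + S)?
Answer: -23 + 8*sqrt(2) ≈ -11.686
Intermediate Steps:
X(S) = -5*S + sqrt(2)*sqrt(S) (X(S) = -5*S + sqrt(2*S) = -5*S + sqrt(2)*sqrt(S))
17 + X(1)*L(1) = 17 + (-5*1 + sqrt(2)*sqrt(1))*8 = 17 + (-5 + sqrt(2)*1)*8 = 17 + (-5 + sqrt(2))*8 = 17 + (-40 + 8*sqrt(2)) = -23 + 8*sqrt(2)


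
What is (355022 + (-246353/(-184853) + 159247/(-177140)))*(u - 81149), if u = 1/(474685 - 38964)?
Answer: -102761542128937798413891433/3566905831765705 ≈ -2.8810e+10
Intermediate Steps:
u = 1/435721 ≈ 2.2950e-6
(355022 + (-246353/(-184853) + 159247/(-177140)))*(u - 81149) = (355022 + (-246353/(-184853) + 159247/(-177140)))*(1/435721 - 81149) = (355022 + (-246353*(-1/184853) + 159247*(-1/177140)))*(-35358323428/435721) = (355022 + (246353/184853 - 159247/177140))*(-35358323428/435721) = (355022 + 14201684729/32744860420)*(-35358323428/435721) = (11625160037713969/32744860420)*(-35358323428/435721) = -102761542128937798413891433/3566905831765705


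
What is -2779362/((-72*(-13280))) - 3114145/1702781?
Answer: -428348093829/90451726720 ≈ -4.7357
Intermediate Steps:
-2779362/((-72*(-13280))) - 3114145/1702781 = -2779362/956160 - 3114145*1/1702781 = -2779362*1/956160 - 3114145/1702781 = -154409/53120 - 3114145/1702781 = -428348093829/90451726720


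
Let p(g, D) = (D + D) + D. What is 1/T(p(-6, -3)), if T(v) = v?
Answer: -1/9 ≈ -0.11111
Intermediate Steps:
p(g, D) = 3*D (p(g, D) = 2*D + D = 3*D)
1/T(p(-6, -3)) = 1/(3*(-3)) = 1/(-9) = -1/9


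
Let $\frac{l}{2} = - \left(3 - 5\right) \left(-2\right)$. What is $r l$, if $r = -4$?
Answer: $32$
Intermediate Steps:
$l = -8$ ($l = 2 \left(- \left(3 - 5\right) \left(-2\right)\right) = 2 \left(- \left(-2\right) \left(-2\right)\right) = 2 \left(\left(-1\right) 4\right) = 2 \left(-4\right) = -8$)
$r l = \left(-4\right) \left(-8\right) = 32$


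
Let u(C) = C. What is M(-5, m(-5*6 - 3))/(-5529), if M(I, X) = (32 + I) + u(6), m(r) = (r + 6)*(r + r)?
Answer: -11/1843 ≈ -0.0059685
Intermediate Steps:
m(r) = 2*r*(6 + r) (m(r) = (6 + r)*(2*r) = 2*r*(6 + r))
M(I, X) = 38 + I (M(I, X) = (32 + I) + 6 = 38 + I)
M(-5, m(-5*6 - 3))/(-5529) = (38 - 5)/(-5529) = 33*(-1/5529) = -11/1843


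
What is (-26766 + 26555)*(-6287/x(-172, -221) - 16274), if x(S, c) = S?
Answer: 589289451/172 ≈ 3.4261e+6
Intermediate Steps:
(-26766 + 26555)*(-6287/x(-172, -221) - 16274) = (-26766 + 26555)*(-6287/(-172) - 16274) = -211*(-6287*(-1/172) - 16274) = -211*(6287/172 - 16274) = -211*(-2792841/172) = 589289451/172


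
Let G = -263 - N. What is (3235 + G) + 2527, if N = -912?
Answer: 6411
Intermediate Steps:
G = 649 (G = -263 - 1*(-912) = -263 + 912 = 649)
(3235 + G) + 2527 = (3235 + 649) + 2527 = 3884 + 2527 = 6411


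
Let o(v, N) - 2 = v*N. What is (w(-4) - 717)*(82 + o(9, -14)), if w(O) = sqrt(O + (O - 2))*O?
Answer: 30114 + 168*I*sqrt(10) ≈ 30114.0 + 531.26*I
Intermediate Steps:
o(v, N) = 2 + N*v (o(v, N) = 2 + v*N = 2 + N*v)
w(O) = O*sqrt(-2 + 2*O) (w(O) = sqrt(O + (-2 + O))*O = sqrt(-2 + 2*O)*O = O*sqrt(-2 + 2*O))
(w(-4) - 717)*(82 + o(9, -14)) = (-4*sqrt(-2 + 2*(-4)) - 717)*(82 + (2 - 14*9)) = (-4*sqrt(-2 - 8) - 717)*(82 + (2 - 126)) = (-4*I*sqrt(10) - 717)*(82 - 124) = (-4*I*sqrt(10) - 717)*(-42) = (-717 - 4*I*sqrt(10))*(-42) = 30114 + 168*I*sqrt(10)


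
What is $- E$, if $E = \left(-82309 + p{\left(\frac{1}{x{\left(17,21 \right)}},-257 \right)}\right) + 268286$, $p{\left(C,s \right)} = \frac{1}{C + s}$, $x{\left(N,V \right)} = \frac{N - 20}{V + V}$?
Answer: $- \frac{50399766}{271} \approx -1.8598 \cdot 10^{5}$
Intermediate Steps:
$x{\left(N,V \right)} = \frac{-20 + N}{2 V}$
$E = \frac{50399766}{271}$ ($E = \left(-82309 + \frac{1}{\frac{1}{\frac{1}{2} \cdot \frac{1}{21} \left(-20 + 17\right)} - 257}\right) + 268286 = \left(-82309 + \frac{1}{\frac{1}{\frac{1}{2} \cdot \frac{1}{21} \left(-3\right)} - 257}\right) + 268286 = \left(-82309 + \frac{1}{\frac{1}{- \frac{1}{14}} - 257}\right) + 268286 = \left(-82309 + \frac{1}{-14 - 257}\right) + 268286 = \left(-82309 + \frac{1}{-271}\right) + 268286 = \left(-82309 - \frac{1}{271}\right) + 268286 = - \frac{22305740}{271} + 268286 = \frac{50399766}{271} \approx 1.8598 \cdot 10^{5}$)
$- E = \left(-1\right) \frac{50399766}{271} = - \frac{50399766}{271}$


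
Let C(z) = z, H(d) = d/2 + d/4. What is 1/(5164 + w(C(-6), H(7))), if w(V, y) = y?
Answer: 4/20677 ≈ 0.00019345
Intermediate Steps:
H(d) = 3*d/4 (H(d) = d*(½) + d*(¼) = d/2 + d/4 = 3*d/4)
1/(5164 + w(C(-6), H(7))) = 1/(5164 + (¾)*7) = 1/(5164 + 21/4) = 1/(20677/4) = 4/20677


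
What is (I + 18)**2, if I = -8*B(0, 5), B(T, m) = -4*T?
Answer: 324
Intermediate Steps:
I = 0 (I = -(-32)*0 = -8*0 = 0)
(I + 18)**2 = (0 + 18)**2 = 18**2 = 324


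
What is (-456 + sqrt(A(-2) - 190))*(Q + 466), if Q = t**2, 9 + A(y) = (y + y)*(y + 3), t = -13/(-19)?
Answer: -4041480/19 + 168395*I*sqrt(203)/361 ≈ -2.1271e+5 + 6646.1*I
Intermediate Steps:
t = 13/19 (t = -13*(-1/19) = 13/19 ≈ 0.68421)
A(y) = -9 + 2*y*(3 + y) (A(y) = -9 + (y + y)*(y + 3) = -9 + (2*y)*(3 + y) = -9 + 2*y*(3 + y))
Q = 169/361 (Q = (13/19)**2 = 169/361 ≈ 0.46814)
(-456 + sqrt(A(-2) - 190))*(Q + 466) = (-456 + sqrt((-9 + 2*(-2)**2 + 6*(-2)) - 190))*(169/361 + 466) = (-456 + sqrt((-9 + 2*4 - 12) - 190))*(168395/361) = (-456 + sqrt((-9 + 8 - 12) - 190))*(168395/361) = (-456 + sqrt(-13 - 190))*(168395/361) = (-456 + sqrt(-203))*(168395/361) = (-456 + I*sqrt(203))*(168395/361) = -4041480/19 + 168395*I*sqrt(203)/361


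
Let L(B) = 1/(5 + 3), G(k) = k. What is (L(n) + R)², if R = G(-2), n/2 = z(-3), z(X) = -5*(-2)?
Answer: 225/64 ≈ 3.5156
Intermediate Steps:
z(X) = 10
n = 20 (n = 2*10 = 20)
L(B) = ⅛ (L(B) = 1/8 = ⅛)
R = -2
(L(n) + R)² = (⅛ - 2)² = (-15/8)² = 225/64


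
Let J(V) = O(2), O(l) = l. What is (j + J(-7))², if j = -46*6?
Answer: 75076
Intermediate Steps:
j = -276
J(V) = 2
(j + J(-7))² = (-276 + 2)² = (-274)² = 75076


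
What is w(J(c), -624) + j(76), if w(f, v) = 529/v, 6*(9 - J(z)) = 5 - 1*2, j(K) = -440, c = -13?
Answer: -275089/624 ≈ -440.85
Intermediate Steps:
J(z) = 17/2 (J(z) = 9 - (5 - 1*2)/6 = 9 - (5 - 2)/6 = 9 - ⅙*3 = 9 - ½ = 17/2)
w(J(c), -624) + j(76) = 529/(-624) - 440 = 529*(-1/624) - 440 = -529/624 - 440 = -275089/624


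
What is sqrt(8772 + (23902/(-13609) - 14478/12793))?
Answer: 2*sqrt(66449673452351451878)/174099937 ≈ 93.644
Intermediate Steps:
sqrt(8772 + (23902/(-13609) - 14478/12793)) = sqrt(8772 + (23902*(-1/13609) - 14478*1/12793)) = sqrt(8772 + (-23902/13609 - 14478/12793)) = sqrt(8772 - 502809388/174099937) = sqrt(1526701837976/174099937) = 2*sqrt(66449673452351451878)/174099937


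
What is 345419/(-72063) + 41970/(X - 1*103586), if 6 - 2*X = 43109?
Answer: -6166580563/1202371155 ≈ -5.1287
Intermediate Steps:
X = -43103/2 (X = 3 - ½*43109 = 3 - 43109/2 = -43103/2 ≈ -21552.)
345419/(-72063) + 41970/(X - 1*103586) = 345419/(-72063) + 41970/(-43103/2 - 1*103586) = 345419*(-1/72063) + 41970/(-43103/2 - 103586) = -345419/72063 + 41970/(-250275/2) = -345419/72063 + 41970*(-2/250275) = -345419/72063 - 5596/16685 = -6166580563/1202371155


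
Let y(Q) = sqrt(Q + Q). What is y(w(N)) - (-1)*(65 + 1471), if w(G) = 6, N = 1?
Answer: 1536 + 2*sqrt(3) ≈ 1539.5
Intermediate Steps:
y(Q) = sqrt(2)*sqrt(Q) (y(Q) = sqrt(2*Q) = sqrt(2)*sqrt(Q))
y(w(N)) - (-1)*(65 + 1471) = sqrt(2)*sqrt(6) - (-1)*(65 + 1471) = 2*sqrt(3) - (-1)*1536 = 2*sqrt(3) - 1*(-1536) = 2*sqrt(3) + 1536 = 1536 + 2*sqrt(3)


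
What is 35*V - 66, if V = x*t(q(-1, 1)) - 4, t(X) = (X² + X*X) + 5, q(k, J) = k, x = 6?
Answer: 1264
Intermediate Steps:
t(X) = 5 + 2*X² (t(X) = (X² + X²) + 5 = 2*X² + 5 = 5 + 2*X²)
V = 38 (V = 6*(5 + 2*(-1)²) - 4 = 6*(5 + 2*1) - 4 = 6*(5 + 2) - 4 = 6*7 - 4 = 42 - 4 = 38)
35*V - 66 = 35*38 - 66 = 1330 - 66 = 1264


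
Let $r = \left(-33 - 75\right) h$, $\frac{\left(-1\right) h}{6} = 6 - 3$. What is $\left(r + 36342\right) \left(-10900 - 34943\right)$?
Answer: $-1755145098$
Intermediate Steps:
$h = -18$ ($h = - 6 \left(6 - 3\right) = \left(-6\right) 3 = -18$)
$r = 1944$ ($r = \left(-33 - 75\right) \left(-18\right) = \left(-108\right) \left(-18\right) = 1944$)
$\left(r + 36342\right) \left(-10900 - 34943\right) = \left(1944 + 36342\right) \left(-10900 - 34943\right) = 38286 \left(-45843\right) = -1755145098$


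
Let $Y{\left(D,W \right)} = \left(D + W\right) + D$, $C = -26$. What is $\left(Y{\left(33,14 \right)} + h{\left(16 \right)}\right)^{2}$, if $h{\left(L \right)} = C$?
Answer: $2916$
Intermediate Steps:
$Y{\left(D,W \right)} = W + 2 D$
$h{\left(L \right)} = -26$
$\left(Y{\left(33,14 \right)} + h{\left(16 \right)}\right)^{2} = \left(\left(14 + 2 \cdot 33\right) - 26\right)^{2} = \left(\left(14 + 66\right) - 26\right)^{2} = \left(80 - 26\right)^{2} = 54^{2} = 2916$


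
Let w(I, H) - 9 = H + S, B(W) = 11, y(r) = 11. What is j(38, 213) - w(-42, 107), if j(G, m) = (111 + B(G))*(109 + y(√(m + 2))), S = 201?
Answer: 14323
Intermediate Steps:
w(I, H) = 210 + H (w(I, H) = 9 + (H + 201) = 9 + (201 + H) = 210 + H)
j(G, m) = 14640 (j(G, m) = (111 + 11)*(109 + 11) = 122*120 = 14640)
j(38, 213) - w(-42, 107) = 14640 - (210 + 107) = 14640 - 1*317 = 14640 - 317 = 14323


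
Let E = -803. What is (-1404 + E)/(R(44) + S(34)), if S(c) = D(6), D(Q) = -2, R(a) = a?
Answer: -2207/42 ≈ -52.548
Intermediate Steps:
S(c) = -2
(-1404 + E)/(R(44) + S(34)) = (-1404 - 803)/(44 - 2) = -2207/42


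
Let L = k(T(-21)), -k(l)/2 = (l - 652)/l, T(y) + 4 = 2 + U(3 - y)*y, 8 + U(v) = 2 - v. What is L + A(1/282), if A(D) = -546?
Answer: -85710/157 ≈ -545.92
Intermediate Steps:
U(v) = -6 - v (U(v) = -8 + (2 - v) = -6 - v)
T(y) = -2 + y*(-9 + y) (T(y) = -4 + (2 + (-6 - (3 - y))*y) = -4 + (2 + (-6 + (-3 + y))*y) = -4 + (2 + (-9 + y)*y) = -4 + (2 + y*(-9 + y)) = -2 + y*(-9 + y))
k(l) = -2*(-652 + l)/l (k(l) = -2*(l - 652)/l = -2*(-652 + l)/l)
L = 12/157 (L = -2 + 1304/(-2 - 21*(-9 - 21)) = -2 + 1304/(-2 - 21*(-30)) = -2 + 1304/(-2 + 630) = -2 + 1304/628 = -2 + 1304*(1/628) = -2 + 326/157 = 12/157 ≈ 0.076433)
L + A(1/282) = 12/157 - 546 = -85710/157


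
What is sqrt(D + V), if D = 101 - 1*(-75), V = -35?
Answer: sqrt(141) ≈ 11.874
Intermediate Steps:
D = 176 (D = 101 + 75 = 176)
sqrt(D + V) = sqrt(176 - 35) = sqrt(141)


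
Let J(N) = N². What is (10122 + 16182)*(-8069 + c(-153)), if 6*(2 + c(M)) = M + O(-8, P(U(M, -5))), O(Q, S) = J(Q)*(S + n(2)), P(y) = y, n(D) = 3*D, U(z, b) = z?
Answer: -254215008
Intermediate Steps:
O(Q, S) = Q²*(6 + S) (O(Q, S) = Q²*(S + 3*2) = Q²*(S + 6) = Q²*(6 + S))
c(M) = 62 + 65*M/6 (c(M) = -2 + (M + (-8)²*(6 + M))/6 = -2 + (M + 64*(6 + M))/6 = -2 + (M + (384 + 64*M))/6 = -2 + (384 + 65*M)/6 = -2 + (64 + 65*M/6) = 62 + 65*M/6)
(10122 + 16182)*(-8069 + c(-153)) = (10122 + 16182)*(-8069 + (62 + (65/6)*(-153))) = 26304*(-8069 + (62 - 3315/2)) = 26304*(-8069 - 3191/2) = 26304*(-19329/2) = -254215008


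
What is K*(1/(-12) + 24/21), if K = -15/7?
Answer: -445/196 ≈ -2.2704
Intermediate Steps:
K = -15/7 (K = -15*1/7 = -15/7 ≈ -2.1429)
K*(1/(-12) + 24/21) = -15*(1/(-12) + 24/21)/7 = -15*(1*(-1/12) + 24*(1/21))/7 = -15*(-1/12 + 8/7)/7 = -15/7*89/84 = -445/196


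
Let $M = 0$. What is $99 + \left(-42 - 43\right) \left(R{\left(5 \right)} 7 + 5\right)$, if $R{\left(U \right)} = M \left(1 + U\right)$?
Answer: $-326$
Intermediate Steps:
$R{\left(U \right)} = 0$ ($R{\left(U \right)} = 0 \left(1 + U\right) = 0$)
$99 + \left(-42 - 43\right) \left(R{\left(5 \right)} 7 + 5\right) = 99 + \left(-42 - 43\right) \left(0 \cdot 7 + 5\right) = 99 + \left(-42 - 43\right) \left(0 + 5\right) = 99 - 425 = -326$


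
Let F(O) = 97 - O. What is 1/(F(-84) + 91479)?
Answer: 1/91660 ≈ 1.0910e-5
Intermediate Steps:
1/(F(-84) + 91479) = 1/((97 - 1*(-84)) + 91479) = 1/((97 + 84) + 91479) = 1/(181 + 91479) = 1/91660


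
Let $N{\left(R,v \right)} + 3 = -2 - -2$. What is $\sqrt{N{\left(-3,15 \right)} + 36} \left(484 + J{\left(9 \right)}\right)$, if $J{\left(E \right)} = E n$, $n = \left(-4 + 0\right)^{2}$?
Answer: $628 \sqrt{33} \approx 3607.6$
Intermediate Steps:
$n = 16$ ($n = \left(-4\right)^{2} = 16$)
$J{\left(E \right)} = 16 E$ ($J{\left(E \right)} = E 16 = 16 E$)
$N{\left(R,v \right)} = -3$ ($N{\left(R,v \right)} = -3 - 0 = -3 + \left(-2 + 2\right) = -3 + 0 = -3$)
$\sqrt{N{\left(-3,15 \right)} + 36} \left(484 + J{\left(9 \right)}\right) = \sqrt{-3 + 36} \left(484 + 16 \cdot 9\right) = \sqrt{33} \left(484 + 144\right) = \sqrt{33} \cdot 628 = 628 \sqrt{33}$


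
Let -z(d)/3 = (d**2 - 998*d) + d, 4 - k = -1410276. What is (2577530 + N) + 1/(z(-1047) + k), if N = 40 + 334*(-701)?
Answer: 11740436258863/5009924 ≈ 2.3434e+6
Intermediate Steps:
k = 1410280 (k = 4 - 1*(-1410276) = 4 + 1410276 = 1410280)
z(d) = -3*d**2 + 2991*d (z(d) = -3*((d**2 - 998*d) + d) = -3*(d**2 - 997*d) = -3*d**2 + 2991*d)
N = -234094 (N = 40 - 234134 = -234094)
(2577530 + N) + 1/(z(-1047) + k) = (2577530 - 234094) + 1/(3*(-1047)*(997 - 1*(-1047)) + 1410280) = 2343436 + 1/(3*(-1047)*(997 + 1047) + 1410280) = 2343436 + 1/(3*(-1047)*2044 + 1410280) = 2343436 + 1/(-6420204 + 1410280) = 2343436 + 1/(-5009924) = 2343436 - 1/5009924 = 11740436258863/5009924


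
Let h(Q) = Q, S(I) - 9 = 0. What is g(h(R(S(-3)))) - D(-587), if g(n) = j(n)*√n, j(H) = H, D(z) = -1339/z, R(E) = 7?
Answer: -1339/587 + 7*√7 ≈ 16.239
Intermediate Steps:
S(I) = 9 (S(I) = 9 + 0 = 9)
g(n) = n^(3/2) (g(n) = n*√n = n^(3/2))
g(h(R(S(-3)))) - D(-587) = 7^(3/2) - (-1339)/(-587) = 7*√7 - (-1339)*(-1)/587 = 7*√7 - 1*1339/587 = 7*√7 - 1339/587 = -1339/587 + 7*√7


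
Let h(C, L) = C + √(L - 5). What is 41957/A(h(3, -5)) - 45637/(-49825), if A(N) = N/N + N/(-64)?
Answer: 8161511649247/185897075 + 2685248*I*√10/3731 ≈ 43903.0 + 2275.9*I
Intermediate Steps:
h(C, L) = C + √(-5 + L)
A(N) = 1 - N/64 (A(N) = 1 + N*(-1/64) = 1 - N/64)
41957/A(h(3, -5)) - 45637/(-49825) = 41957/(1 - (3 + √(-5 - 5))/64) - 45637/(-49825) = 41957/(1 - (3 + √(-10))/64) - 45637*(-1/49825) = 41957/(1 - (3 + I*√10)/64) + 45637/49825 = 41957/(1 + (-3/64 - I*√10/64)) + 45637/49825 = 41957/(61/64 - I*√10/64) + 45637/49825 = 45637/49825 + 41957/(61/64 - I*√10/64)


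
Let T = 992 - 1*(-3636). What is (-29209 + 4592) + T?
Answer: -19989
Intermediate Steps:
T = 4628 (T = 992 + 3636 = 4628)
(-29209 + 4592) + T = (-29209 + 4592) + 4628 = -24617 + 4628 = -19989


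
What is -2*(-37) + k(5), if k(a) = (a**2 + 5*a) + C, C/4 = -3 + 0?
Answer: 112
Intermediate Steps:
C = -12 (C = 4*(-3 + 0) = 4*(-3) = -12)
k(a) = -12 + a**2 + 5*a (k(a) = (a**2 + 5*a) - 12 = -12 + a**2 + 5*a)
-2*(-37) + k(5) = -2*(-37) + (-12 + 5**2 + 5*5) = 74 + (-12 + 25 + 25) = 74 + 38 = 112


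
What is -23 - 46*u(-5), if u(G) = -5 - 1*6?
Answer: 483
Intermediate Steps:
u(G) = -11 (u(G) = -5 - 6 = -11)
-23 - 46*u(-5) = -23 - 46*(-11) = -23 + 506 = 483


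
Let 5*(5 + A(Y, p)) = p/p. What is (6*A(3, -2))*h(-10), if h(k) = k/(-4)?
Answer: -72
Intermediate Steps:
h(k) = -k/4 (h(k) = k*(-1/4) = -k/4)
A(Y, p) = -24/5 (A(Y, p) = -5 + (p/p)/5 = -5 + (1/5)*1 = -5 + 1/5 = -24/5)
(6*A(3, -2))*h(-10) = (6*(-24/5))*(-1/4*(-10)) = -144/5*5/2 = -72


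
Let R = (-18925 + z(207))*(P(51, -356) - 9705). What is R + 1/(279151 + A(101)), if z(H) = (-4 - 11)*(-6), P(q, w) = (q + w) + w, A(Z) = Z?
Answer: 54522168579721/279252 ≈ 1.9524e+8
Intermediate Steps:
P(q, w) = q + 2*w
z(H) = 90 (z(H) = -15*(-6) = 90)
R = 195243610 (R = (-18925 + 90)*((51 + 2*(-356)) - 9705) = -18835*((51 - 712) - 9705) = -18835*(-661 - 9705) = -18835*(-10366) = 195243610)
R + 1/(279151 + A(101)) = 195243610 + 1/(279151 + 101) = 195243610 + 1/279252 = 54522168579721/279252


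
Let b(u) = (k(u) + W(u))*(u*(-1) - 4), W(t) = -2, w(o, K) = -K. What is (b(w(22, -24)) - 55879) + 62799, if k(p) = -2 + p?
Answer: 6360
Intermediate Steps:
b(u) = (-4 + u)*(-4 - u) (b(u) = ((-2 + u) - 2)*(u*(-1) - 4) = (-4 + u)*(-u - 4) = (-4 + u)*(-4 - u))
(b(w(22, -24)) - 55879) + 62799 = ((16 - (-1*(-24))²) - 55879) + 62799 = ((16 - 1*24²) - 55879) + 62799 = ((16 - 1*576) - 55879) + 62799 = ((16 - 576) - 55879) + 62799 = (-560 - 55879) + 62799 = -56439 + 62799 = 6360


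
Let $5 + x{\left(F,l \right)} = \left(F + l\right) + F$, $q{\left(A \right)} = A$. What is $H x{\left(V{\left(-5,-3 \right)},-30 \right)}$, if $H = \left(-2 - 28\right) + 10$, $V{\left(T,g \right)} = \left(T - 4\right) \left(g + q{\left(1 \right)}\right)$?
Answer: $-20$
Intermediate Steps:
$V{\left(T,g \right)} = \left(1 + g\right) \left(-4 + T\right)$ ($V{\left(T,g \right)} = \left(T - 4\right) \left(g + 1\right) = \left(-4 + T\right) \left(1 + g\right) = \left(1 + g\right) \left(-4 + T\right)$)
$H = -20$ ($H = -30 + 10 = -20$)
$x{\left(F,l \right)} = -5 + l + 2 F$ ($x{\left(F,l \right)} = -5 + \left(\left(F + l\right) + F\right) = -5 + \left(l + 2 F\right) = -5 + l + 2 F$)
$H x{\left(V{\left(-5,-3 \right)},-30 \right)} = - 20 \left(-5 - 30 + 2 \left(-4 - 5 - -12 - -15\right)\right) = - 20 \left(-5 - 30 + 2 \left(-4 - 5 + 12 + 15\right)\right) = - 20 \left(-5 - 30 + 2 \cdot 18\right) = - 20 \left(-5 - 30 + 36\right) = \left(-20\right) 1 = -20$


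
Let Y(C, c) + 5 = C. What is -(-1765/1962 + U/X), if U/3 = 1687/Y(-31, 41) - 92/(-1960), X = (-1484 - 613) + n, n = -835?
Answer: 2400721573/2818766160 ≈ 0.85169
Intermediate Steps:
Y(C, c) = -5 + C
X = -2932 (X = (-1484 - 613) - 835 = -2097 - 835 = -2932)
U = -412901/2940 (U = 3*(1687/(-5 - 31) - 92/(-1960)) = 3*(1687/(-36) - 92*(-1/1960)) = 3*(1687*(-1/36) + 23/490) = 3*(-1687/36 + 23/490) = 3*(-412901/8820) = -412901/2940 ≈ -140.44)
-(-1765/1962 + U/X) = -(-1765/1962 - 412901/2940/(-2932)) = -(-1765*1/1962 - 412901/2940*(-1/2932)) = -(-1765/1962 + 412901/8620080) = -1*(-2400721573/2818766160) = 2400721573/2818766160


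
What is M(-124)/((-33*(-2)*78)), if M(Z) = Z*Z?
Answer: 3844/1287 ≈ 2.9868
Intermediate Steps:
M(Z) = Z**2
M(-124)/((-33*(-2)*78)) = (-124)**2/((-33*(-2)*78)) = 15376/((66*78)) = 15376/5148 = 15376*(1/5148) = 3844/1287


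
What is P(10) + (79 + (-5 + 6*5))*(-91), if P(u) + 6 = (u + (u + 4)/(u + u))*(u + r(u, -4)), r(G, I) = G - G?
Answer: -9363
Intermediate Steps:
r(G, I) = 0
P(u) = -6 + u*(u + (4 + u)/(2*u)) (P(u) = -6 + (u + (u + 4)/(u + u))*(u + 0) = -6 + (u + (4 + u)/((2*u)))*u = -6 + (u + (4 + u)*(1/(2*u)))*u = -6 + (u + (4 + u)/(2*u))*u = -6 + u*(u + (4 + u)/(2*u)))
P(10) + (79 + (-5 + 6*5))*(-91) = (-4 + 10**2 + (1/2)*10) + (79 + (-5 + 6*5))*(-91) = (-4 + 100 + 5) + (79 + (-5 + 30))*(-91) = 101 + (79 + 25)*(-91) = 101 + 104*(-91) = 101 - 9464 = -9363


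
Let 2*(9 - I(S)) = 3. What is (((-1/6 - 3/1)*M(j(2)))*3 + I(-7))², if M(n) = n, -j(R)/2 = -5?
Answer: 30625/4 ≈ 7656.3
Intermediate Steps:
j(R) = 10 (j(R) = -2*(-5) = 10)
I(S) = 15/2 (I(S) = 9 - ½*3 = 9 - 3/2 = 15/2)
(((-1/6 - 3/1)*M(j(2)))*3 + I(-7))² = (((-1/6 - 3/1)*10)*3 + 15/2)² = (((-1*⅙ - 3*1)*10)*3 + 15/2)² = (((-⅙ - 3)*10)*3 + 15/2)² = (-19/6*10*3 + 15/2)² = (-95/3*3 + 15/2)² = (-95 + 15/2)² = (-175/2)² = 30625/4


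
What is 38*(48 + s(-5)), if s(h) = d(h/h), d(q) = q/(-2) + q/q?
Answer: 1843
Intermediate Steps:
d(q) = 1 - q/2 (d(q) = q*(-½) + 1 = -q/2 + 1 = 1 - q/2)
s(h) = ½ (s(h) = 1 - h/(2*h) = 1 - ½*1 = 1 - ½ = ½)
38*(48 + s(-5)) = 38*(48 + ½) = 38*(97/2) = 1843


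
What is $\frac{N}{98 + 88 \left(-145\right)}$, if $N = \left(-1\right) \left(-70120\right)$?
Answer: $- \frac{35060}{6331} \approx -5.5378$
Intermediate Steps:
$N = 70120$
$\frac{N}{98 + 88 \left(-145\right)} = \frac{70120}{98 + 88 \left(-145\right)} = \frac{70120}{98 - 12760} = \frac{70120}{-12662} = 70120 \left(- \frac{1}{12662}\right) = - \frac{35060}{6331}$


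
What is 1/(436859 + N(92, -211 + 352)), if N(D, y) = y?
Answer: 1/437000 ≈ 2.2883e-6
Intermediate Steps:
1/(436859 + N(92, -211 + 352)) = 1/(436859 + (-211 + 352)) = 1/(436859 + 141) = 1/437000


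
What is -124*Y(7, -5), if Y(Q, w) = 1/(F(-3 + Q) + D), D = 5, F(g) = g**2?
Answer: -124/21 ≈ -5.9048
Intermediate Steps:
Y(Q, w) = 1/(5 + (-3 + Q)**2) (Y(Q, w) = 1/((-3 + Q)**2 + 5) = 1/(5 + (-3 + Q)**2))
-124*Y(7, -5) = -124/(5 + (-3 + 7)**2) = -124/(5 + 4**2) = -124/(5 + 16) = -124/21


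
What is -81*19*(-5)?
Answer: 7695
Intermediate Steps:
-81*19*(-5) = -1539*(-5) = 7695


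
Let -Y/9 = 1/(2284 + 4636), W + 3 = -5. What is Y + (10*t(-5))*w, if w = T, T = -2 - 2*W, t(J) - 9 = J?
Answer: 3875191/6920 ≈ 560.00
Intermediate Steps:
W = -8 (W = -3 - 5 = -8)
t(J) = 9 + J
Y = -9/6920 (Y = -9/(2284 + 4636) = -9/6920 ≈ -0.0013006)
T = 14 (T = -2 - 2*(-8) = -2 + 16 = 14)
w = 14
Y + (10*t(-5))*w = -9/6920 + (10*(9 - 5))*14 = -9/6920 + (10*4)*14 = -9/6920 + 40*14 = -9/6920 + 560 = 3875191/6920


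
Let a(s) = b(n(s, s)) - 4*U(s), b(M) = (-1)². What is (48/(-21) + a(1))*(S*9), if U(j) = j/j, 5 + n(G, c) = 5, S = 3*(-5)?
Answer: 4995/7 ≈ 713.57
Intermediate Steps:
S = -15
n(G, c) = 0 (n(G, c) = -5 + 5 = 0)
U(j) = 1
b(M) = 1
a(s) = -3 (a(s) = 1 - 4*1 = 1 - 4 = -3)
(48/(-21) + a(1))*(S*9) = (48/(-21) - 3)*(-15*9) = (48*(-1/21) - 3)*(-135) = (-16/7 - 3)*(-135) = -37/7*(-135) = 4995/7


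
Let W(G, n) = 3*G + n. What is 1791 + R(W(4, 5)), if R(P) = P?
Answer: 1808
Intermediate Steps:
W(G, n) = n + 3*G
1791 + R(W(4, 5)) = 1791 + (5 + 3*4) = 1791 + (5 + 12) = 1791 + 17 = 1808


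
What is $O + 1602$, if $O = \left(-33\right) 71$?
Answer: $-741$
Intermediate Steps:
$O = -2343$
$O + 1602 = -2343 + 1602 = -741$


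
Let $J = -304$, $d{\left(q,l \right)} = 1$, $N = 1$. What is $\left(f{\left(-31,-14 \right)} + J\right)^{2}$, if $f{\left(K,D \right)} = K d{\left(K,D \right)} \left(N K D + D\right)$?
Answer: $177528976$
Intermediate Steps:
$f{\left(K,D \right)} = K \left(D + D K\right)$ ($f{\left(K,D \right)} = K 1 \left(1 K D + D\right) = K \left(K D + D\right) = K \left(D K + D\right) = K \left(D + D K\right)$)
$\left(f{\left(-31,-14 \right)} + J\right)^{2} = \left(\left(-14\right) \left(-31\right) \left(1 - 31\right) - 304\right)^{2} = \left(\left(-14\right) \left(-31\right) \left(-30\right) - 304\right)^{2} = \left(-13020 - 304\right)^{2} = \left(-13324\right)^{2} = 177528976$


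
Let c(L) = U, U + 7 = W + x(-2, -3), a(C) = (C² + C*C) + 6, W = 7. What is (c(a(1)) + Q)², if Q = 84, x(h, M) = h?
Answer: 6724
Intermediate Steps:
a(C) = 6 + 2*C² (a(C) = (C² + C²) + 6 = 2*C² + 6 = 6 + 2*C²)
U = -2 (U = -7 + (7 - 2) = -7 + 5 = -2)
c(L) = -2
(c(a(1)) + Q)² = (-2 + 84)² = 82² = 6724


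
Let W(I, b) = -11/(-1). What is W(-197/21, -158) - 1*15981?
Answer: -15970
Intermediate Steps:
W(I, b) = 11 (W(I, b) = -11*(-1) = 11)
W(-197/21, -158) - 1*15981 = 11 - 1*15981 = 11 - 15981 = -15970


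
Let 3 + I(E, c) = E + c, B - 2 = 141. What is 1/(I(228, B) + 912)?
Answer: 1/1280 ≈ 0.00078125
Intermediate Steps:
B = 143 (B = 2 + 141 = 143)
I(E, c) = -3 + E + c (I(E, c) = -3 + (E + c) = -3 + E + c)
1/(I(228, B) + 912) = 1/((-3 + 228 + 143) + 912) = 1/(368 + 912) = 1/1280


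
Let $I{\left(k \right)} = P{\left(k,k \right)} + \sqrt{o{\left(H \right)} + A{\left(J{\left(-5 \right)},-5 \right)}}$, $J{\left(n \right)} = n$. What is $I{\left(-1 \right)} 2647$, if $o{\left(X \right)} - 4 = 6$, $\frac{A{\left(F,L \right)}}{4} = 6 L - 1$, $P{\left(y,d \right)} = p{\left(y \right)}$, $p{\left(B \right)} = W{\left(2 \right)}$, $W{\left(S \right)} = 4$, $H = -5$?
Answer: $10588 + 2647 i \sqrt{114} \approx 10588.0 + 28262.0 i$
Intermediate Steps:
$p{\left(B \right)} = 4$
$P{\left(y,d \right)} = 4$
$A{\left(F,L \right)} = -4 + 24 L$ ($A{\left(F,L \right)} = 4 \left(6 L - 1\right) = 4 \left(-1 + 6 L\right) = -4 + 24 L$)
$o{\left(X \right)} = 10$ ($o{\left(X \right)} = 4 + 6 = 10$)
$I{\left(k \right)} = 4 + i \sqrt{114}$ ($I{\left(k \right)} = 4 + \sqrt{10 + \left(-4 + 24 \left(-5\right)\right)} = 4 + \sqrt{10 - 124} = 4 + \sqrt{-114} = 4 + i \sqrt{114}$)
$I{\left(-1 \right)} 2647 = \left(4 + i \sqrt{114}\right) 2647 = 10588 + 2647 i \sqrt{114}$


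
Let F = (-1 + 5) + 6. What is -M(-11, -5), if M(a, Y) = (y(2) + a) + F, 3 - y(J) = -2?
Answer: -4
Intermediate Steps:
y(J) = 5 (y(J) = 3 - 1*(-2) = 3 + 2 = 5)
F = 10 (F = 4 + 6 = 10)
M(a, Y) = 15 + a (M(a, Y) = (5 + a) + 10 = 15 + a)
-M(-11, -5) = -(15 - 11) = -1*4 = -4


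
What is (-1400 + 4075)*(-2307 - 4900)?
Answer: -19278725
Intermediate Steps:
(-1400 + 4075)*(-2307 - 4900) = 2675*(-7207) = -19278725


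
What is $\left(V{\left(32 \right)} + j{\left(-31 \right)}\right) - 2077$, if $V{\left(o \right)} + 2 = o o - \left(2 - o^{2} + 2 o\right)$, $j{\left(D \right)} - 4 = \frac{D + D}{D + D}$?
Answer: $-92$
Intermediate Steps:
$j{\left(D \right)} = 5$ ($j{\left(D \right)} = 4 + \frac{D + D}{D + D} = 4 + \frac{2 D}{2 D} = 4 + 2 D \frac{1}{2 D} = 4 + 1 = 5$)
$V{\left(o \right)} = -4 - 2 o + 2 o^{2}$ ($V{\left(o \right)} = -2 - \left(2 - o^{2} + 2 o - o o\right) = -2 - \left(2 - 2 o^{2} + 2 o\right) = -4 - 2 o + 2 o^{2}$)
$\left(V{\left(32 \right)} + j{\left(-31 \right)}\right) - 2077 = \left(\left(-4 - 64 + 2 \cdot 32^{2}\right) + 5\right) - 2077 = \left(\left(-4 - 64 + 2 \cdot 1024\right) + 5\right) - 2077 = \left(\left(-4 - 64 + 2048\right) + 5\right) - 2077 = \left(1980 + 5\right) - 2077 = 1985 - 2077 = -92$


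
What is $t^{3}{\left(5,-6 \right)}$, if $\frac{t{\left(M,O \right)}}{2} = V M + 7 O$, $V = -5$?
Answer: $-2406104$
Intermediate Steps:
$t{\left(M,O \right)} = - 10 M + 14 O$ ($t{\left(M,O \right)} = 2 \left(- 5 M + 7 O\right) = - 10 M + 14 O$)
$t^{3}{\left(5,-6 \right)} = \left(\left(-10\right) 5 + 14 \left(-6\right)\right)^{3} = \left(-50 - 84\right)^{3} = \left(-134\right)^{3} = -2406104$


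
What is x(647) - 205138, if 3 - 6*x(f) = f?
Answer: -615736/3 ≈ -2.0525e+5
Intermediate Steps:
x(f) = ½ - f/6
x(647) - 205138 = (½ - ⅙*647) - 205138 = (½ - 647/6) - 205138 = -322/3 - 205138 = -615736/3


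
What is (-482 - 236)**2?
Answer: 515524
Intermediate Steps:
(-482 - 236)**2 = (-718)**2 = 515524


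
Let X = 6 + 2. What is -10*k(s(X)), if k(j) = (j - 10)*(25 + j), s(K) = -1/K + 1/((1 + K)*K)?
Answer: 203840/81 ≈ 2516.5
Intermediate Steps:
X = 8
s(K) = -1/K + 1/(K*(1 + K))
k(j) = (-10 + j)*(25 + j)
-10*k(s(X)) = -10*(-250 + (-1/(1 + 8))² + 15*(-1/(1 + 8))) = -10*(-250 + (-1/9)² + 15*(-1/9)) = -10*(-250 + (-1*⅑)² + 15*(-1*⅑)) = -10*(-250 + (-⅑)² + 15*(-⅑)) = -10*(-250 + 1/81 - 5/3) = -10*(-20384/81) = 203840/81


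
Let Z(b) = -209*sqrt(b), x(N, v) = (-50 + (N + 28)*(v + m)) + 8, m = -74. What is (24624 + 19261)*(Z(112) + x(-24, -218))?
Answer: -53100850 - 36687860*sqrt(7) ≈ -1.5017e+8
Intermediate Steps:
x(N, v) = -42 + (-74 + v)*(28 + N) (x(N, v) = (-50 + (N + 28)*(v - 74)) + 8 = (-50 + (28 + N)*(-74 + v)) + 8 = (-50 + (-74 + v)*(28 + N)) + 8 = -42 + (-74 + v)*(28 + N))
(24624 + 19261)*(Z(112) + x(-24, -218)) = (24624 + 19261)*(-836*sqrt(7) + (-2114 - 74*(-24) + 28*(-218) - 24*(-218))) = 43885*(-836*sqrt(7) + (-2114 + 1776 - 6104 + 5232)) = 43885*(-836*sqrt(7) - 1210) = 43885*(-1210 - 836*sqrt(7)) = -53100850 - 36687860*sqrt(7)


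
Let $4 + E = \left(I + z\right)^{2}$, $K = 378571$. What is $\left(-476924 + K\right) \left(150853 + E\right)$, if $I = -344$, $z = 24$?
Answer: $-24907798897$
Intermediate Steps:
$E = 102396$ ($E = -4 + \left(-344 + 24\right)^{2} = -4 + \left(-320\right)^{2} = -4 + 102400 = 102396$)
$\left(-476924 + K\right) \left(150853 + E\right) = \left(-476924 + 378571\right) \left(150853 + 102396\right) = \left(-98353\right) 253249 = -24907798897$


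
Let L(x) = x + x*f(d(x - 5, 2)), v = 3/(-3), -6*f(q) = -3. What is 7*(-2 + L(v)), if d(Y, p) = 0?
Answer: -49/2 ≈ -24.500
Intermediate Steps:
f(q) = ½ (f(q) = -⅙*(-3) = ½)
v = -1 (v = 3*(-⅓) = -1)
L(x) = 3*x/2 (L(x) = x + x*(½) = x + x/2 = 3*x/2)
7*(-2 + L(v)) = 7*(-2 + (3/2)*(-1)) = 7*(-2 - 3/2) = 7*(-7/2) = -49/2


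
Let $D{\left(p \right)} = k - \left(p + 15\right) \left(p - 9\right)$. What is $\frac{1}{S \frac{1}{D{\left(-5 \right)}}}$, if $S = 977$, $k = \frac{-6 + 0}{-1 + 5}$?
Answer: $\frac{277}{1954} \approx 0.14176$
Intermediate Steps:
$k = - \frac{3}{2}$ ($k = - \frac{6}{4} = \left(-6\right) \frac{1}{4} = - \frac{3}{2} \approx -1.5$)
$D{\left(p \right)} = - \frac{3}{2} - \left(-9 + p\right) \left(15 + p\right)$ ($D{\left(p \right)} = - \frac{3}{2} - \left(p + 15\right) \left(p - 9\right) = - \frac{3}{2} - \left(15 + p\right) \left(-9 + p\right) = - \frac{3}{2} - \left(-9 + p\right) \left(15 + p\right)$)
$\frac{1}{S \frac{1}{D{\left(-5 \right)}}} = \frac{1}{977 \frac{1}{\frac{267}{2} - \left(-5\right)^{2} - -30}} = \frac{1}{977 \frac{1}{\frac{267}{2} - 25 + 30}} = \frac{1}{977 \frac{1}{\frac{277}{2}}} = \frac{1}{977 \cdot \frac{2}{277}} = \frac{1}{\frac{1954}{277}} = \frac{277}{1954}$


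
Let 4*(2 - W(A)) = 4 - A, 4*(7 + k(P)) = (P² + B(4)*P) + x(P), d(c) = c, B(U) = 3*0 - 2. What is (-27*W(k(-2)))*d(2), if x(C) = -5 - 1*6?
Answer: 405/8 ≈ 50.625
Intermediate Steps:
B(U) = -2 (B(U) = 0 - 2 = -2)
x(C) = -11 (x(C) = -5 - 6 = -11)
k(P) = -39/4 - P/2 + P²/4 (k(P) = -7 + ((P² - 2*P) - 11)/4 = -7 + (-11 + P² - 2*P)/4 = -7 + (-11/4 - P/2 + P²/4) = -39/4 - P/2 + P²/4)
W(A) = 1 + A/4 (W(A) = 2 - (4 - A)/4 = 2 + (-1 + A/4) = 1 + A/4)
(-27*W(k(-2)))*d(2) = -27*(1 + (-39/4 - ½*(-2) + (¼)*(-2)²)/4)*2 = -27*(1 + (-39/4 + 1 + (¼)*4)/4)*2 = -27*(1 + (-39/4 + 1 + 1)/4)*2 = -27*(1 + (¼)*(-31/4))*2 = -27*(1 - 31/16)*2 = -27*(-15/16)*2 = (405/16)*2 = 405/8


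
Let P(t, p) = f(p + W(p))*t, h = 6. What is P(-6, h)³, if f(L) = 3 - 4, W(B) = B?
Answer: 216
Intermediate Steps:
f(L) = -1
P(t, p) = -t
P(-6, h)³ = (-1*(-6))³ = 6³ = 216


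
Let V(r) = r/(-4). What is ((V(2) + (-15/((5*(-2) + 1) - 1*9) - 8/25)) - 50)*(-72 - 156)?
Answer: 284924/25 ≈ 11397.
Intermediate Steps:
V(r) = -r/4 (V(r) = r*(-¼) = -r/4)
((V(2) + (-15/((5*(-2) + 1) - 1*9) - 8/25)) - 50)*(-72 - 156) = ((-¼*2 + (-15/((5*(-2) + 1) - 1*9) - 8/25)) - 50)*(-72 - 156) = ((-½ + (-15/((-10 + 1) - 9) - 8*1/25)) - 50)*(-228) = ((-½ + (-15/(-9 - 9) - 8/25)) - 50)*(-228) = ((-½ + (-15/(-18) - 8/25)) - 50)*(-228) = ((-½ + (-15*(-1/18) - 8/25)) - 50)*(-228) = ((-½ + (⅚ - 8/25)) - 50)*(-228) = ((-½ + 77/150) - 50)*(-228) = (1/75 - 50)*(-228) = -3749/75*(-228) = 284924/25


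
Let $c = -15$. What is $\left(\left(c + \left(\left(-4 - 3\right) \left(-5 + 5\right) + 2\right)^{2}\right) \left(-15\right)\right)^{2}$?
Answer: $27225$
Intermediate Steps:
$\left(\left(c + \left(\left(-4 - 3\right) \left(-5 + 5\right) + 2\right)^{2}\right) \left(-15\right)\right)^{2} = \left(\left(-15 + \left(\left(-4 - 3\right) \left(-5 + 5\right) + 2\right)^{2}\right) \left(-15\right)\right)^{2} = \left(\left(-15 + \left(\left(-7\right) 0 + 2\right)^{2}\right) \left(-15\right)\right)^{2} = \left(\left(-15 + \left(0 + 2\right)^{2}\right) \left(-15\right)\right)^{2} = \left(\left(-15 + 2^{2}\right) \left(-15\right)\right)^{2} = \left(\left(-15 + 4\right) \left(-15\right)\right)^{2} = \left(\left(-11\right) \left(-15\right)\right)^{2} = 165^{2} = 27225$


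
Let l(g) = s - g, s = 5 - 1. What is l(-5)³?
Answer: 729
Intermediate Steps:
s = 4
l(g) = 4 - g
l(-5)³ = (4 - 1*(-5))³ = (4 + 5)³ = 9³ = 729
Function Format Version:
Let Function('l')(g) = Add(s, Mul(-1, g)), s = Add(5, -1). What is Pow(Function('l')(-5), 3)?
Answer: 729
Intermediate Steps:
s = 4
Function('l')(g) = Add(4, Mul(-1, g))
Pow(Function('l')(-5), 3) = Pow(Add(4, Mul(-1, -5)), 3) = Pow(Add(4, 5), 3) = Pow(9, 3) = 729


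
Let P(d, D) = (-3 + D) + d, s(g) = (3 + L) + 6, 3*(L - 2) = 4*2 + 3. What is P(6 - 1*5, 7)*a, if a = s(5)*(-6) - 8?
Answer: -480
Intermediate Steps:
L = 17/3 (L = 2 + (4*2 + 3)/3 = 2 + (8 + 3)/3 = 2 + (⅓)*11 = 2 + 11/3 = 17/3 ≈ 5.6667)
s(g) = 44/3 (s(g) = (3 + 17/3) + 6 = 26/3 + 6 = 44/3)
a = -96 (a = (44/3)*(-6) - 8 = -88 - 8 = -96)
P(d, D) = -3 + D + d
P(6 - 1*5, 7)*a = (-3 + 7 + (6 - 1*5))*(-96) = (-3 + 7 + (6 - 5))*(-96) = (-3 + 7 + 1)*(-96) = 5*(-96) = -480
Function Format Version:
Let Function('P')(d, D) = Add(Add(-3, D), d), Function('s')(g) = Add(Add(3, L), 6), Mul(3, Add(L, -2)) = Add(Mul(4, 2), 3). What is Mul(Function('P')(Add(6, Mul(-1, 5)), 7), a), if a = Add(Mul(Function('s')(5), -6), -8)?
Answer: -480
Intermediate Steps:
L = Rational(17, 3) (L = Add(2, Mul(Rational(1, 3), Add(Mul(4, 2), 3))) = Add(2, Mul(Rational(1, 3), Add(8, 3))) = Add(2, Mul(Rational(1, 3), 11)) = Add(2, Rational(11, 3)) = Rational(17, 3) ≈ 5.6667)
Function('s')(g) = Rational(44, 3) (Function('s')(g) = Add(Add(3, Rational(17, 3)), 6) = Add(Rational(26, 3), 6) = Rational(44, 3))
a = -96 (a = Add(Mul(Rational(44, 3), -6), -8) = Add(-88, -8) = -96)
Function('P')(d, D) = Add(-3, D, d)
Mul(Function('P')(Add(6, Mul(-1, 5)), 7), a) = Mul(Add(-3, 7, Add(6, Mul(-1, 5))), -96) = Mul(Add(-3, 7, Add(6, -5)), -96) = Mul(Add(-3, 7, 1), -96) = Mul(5, -96) = -480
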